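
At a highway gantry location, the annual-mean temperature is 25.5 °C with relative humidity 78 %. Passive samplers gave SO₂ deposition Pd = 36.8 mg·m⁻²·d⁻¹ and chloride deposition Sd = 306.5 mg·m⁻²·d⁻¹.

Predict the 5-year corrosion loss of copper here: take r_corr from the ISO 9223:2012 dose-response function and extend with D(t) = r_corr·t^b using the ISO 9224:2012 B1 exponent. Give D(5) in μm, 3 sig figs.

copper: temperature factor f = -0.080·(15.5) = -1.2400
  sulphur-dioxide contribution → 0.3904 μm/a
  chloride contribution → 2.781 μm/a
  ⇒ r_corr(copper) = 3.171 μm/a
Power-law: D(5) = r_corr · 5^0.667
  D(5) = 3.171 × 5^0.667 = 3.171 × 2.926 = 9.278 μm

D(5) = 9.28 μm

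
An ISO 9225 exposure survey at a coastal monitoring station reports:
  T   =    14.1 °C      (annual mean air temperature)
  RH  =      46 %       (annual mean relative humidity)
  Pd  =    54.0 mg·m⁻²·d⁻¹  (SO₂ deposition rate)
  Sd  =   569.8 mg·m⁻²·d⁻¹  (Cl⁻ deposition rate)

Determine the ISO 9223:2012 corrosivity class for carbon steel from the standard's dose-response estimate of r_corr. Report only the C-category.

carbon steel: f(T) = -0.054·(T−10) [T>10 °C] = -0.2214
  SO₂ term: 1.77·54.0^0.52·exp(0.02·46-0.2214) = 28.33
  Cl⁻ term: 0.102·569.8^0.62·exp(0.033·46+0.04·14.1) = 41.82
  sum: 28.33 + 41.82 → r_corr = 70.14 μm/a
ISO 9223 Table 2 (carbon steel): 50 < 70.1 ≤ 80 μm/a ⇒ C4

C4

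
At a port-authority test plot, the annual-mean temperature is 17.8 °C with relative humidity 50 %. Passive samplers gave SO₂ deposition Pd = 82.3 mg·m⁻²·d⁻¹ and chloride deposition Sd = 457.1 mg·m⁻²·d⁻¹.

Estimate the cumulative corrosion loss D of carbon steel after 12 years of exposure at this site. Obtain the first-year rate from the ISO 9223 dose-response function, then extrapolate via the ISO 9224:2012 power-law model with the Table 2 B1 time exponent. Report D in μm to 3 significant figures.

D(12) = 292 μm

carbon steel: f(T) = -0.054·(T−10) [T>10 °C] = -0.4212
  Pd branch = 1.77·Pd^0.52·e^(0.02·RH+f) = 31.29 μm/a
  Cl⁻ term: 0.102·457.1^0.62·exp(0.033·50+0.04·17.8) = 48.26
  sum: 31.29 + 48.26 → r_corr = 79.55 μm/a
Power-law: D(12) = r_corr · 12^0.523
  D(12) = 79.55 × 12^0.523 = 79.55 × 3.668 = 291.8 μm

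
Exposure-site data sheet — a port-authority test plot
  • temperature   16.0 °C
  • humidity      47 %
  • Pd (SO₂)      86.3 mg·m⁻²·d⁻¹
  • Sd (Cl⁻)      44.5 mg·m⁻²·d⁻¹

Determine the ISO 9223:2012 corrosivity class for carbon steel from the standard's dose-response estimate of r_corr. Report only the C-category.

carbon steel: f(T) = -0.054·(T−10) [T>10 °C] = -0.3240
  sulphur-dioxide contribution → 33.28 μm/a
  chloride contribution → 9.597 μm/a
  total first-year rate 42.88 μm/a
42.9 μm/a falls in (25, 50] for carbon steel → category C3

C3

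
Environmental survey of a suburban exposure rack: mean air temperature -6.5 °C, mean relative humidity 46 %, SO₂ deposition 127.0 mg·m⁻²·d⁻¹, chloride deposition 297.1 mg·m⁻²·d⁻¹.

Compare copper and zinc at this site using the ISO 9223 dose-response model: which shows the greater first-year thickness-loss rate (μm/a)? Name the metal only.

copper: T≤10 °C ⇒ hinge +0.126·(-6.5−10) = -2.0790
  sulphur-dioxide contribution → 0.03524 μm/a
  chloride contribution → 0.1817 μm/a
  total first-year rate 0.2169 μm/a
zinc: T≤10 °C ⇒ hinge +0.038·(-6.5−10) = -0.6270
  sulphur-dioxide contribution → 0.4819 μm/a
  chloride contribution → 0.3737 μm/a
  total first-year rate 0.8555 μm/a
Ordering by μm/a: zinc (0.856) > copper (0.217)

zinc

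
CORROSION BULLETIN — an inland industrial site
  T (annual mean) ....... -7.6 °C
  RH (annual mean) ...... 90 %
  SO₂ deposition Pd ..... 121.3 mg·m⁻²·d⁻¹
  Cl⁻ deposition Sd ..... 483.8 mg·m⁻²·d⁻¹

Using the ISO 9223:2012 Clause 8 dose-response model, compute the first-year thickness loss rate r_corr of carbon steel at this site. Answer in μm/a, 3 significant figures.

r_corr = 77.0 μm/a

carbon steel: f(T) = +0.150·(T−10) [T≤10 °C] = -2.6400
  sulphur-dioxide contribution → 9.263 μm/a
  chloride contribution → 67.75 μm/a
  ⇒ r_corr(carbon steel) = 77.02 μm/a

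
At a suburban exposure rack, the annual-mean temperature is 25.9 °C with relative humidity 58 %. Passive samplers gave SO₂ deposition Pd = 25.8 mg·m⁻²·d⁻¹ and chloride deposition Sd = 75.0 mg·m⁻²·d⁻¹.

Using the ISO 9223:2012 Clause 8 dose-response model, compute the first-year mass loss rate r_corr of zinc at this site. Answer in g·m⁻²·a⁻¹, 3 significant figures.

zinc: T>10 °C ⇒ hinge -0.071·(25.9−10) = -1.1289
  Pd branch = 0.0129·Pd^0.44·e^(0.046·RH+f) = 0.2513 μm/a
  Cl⁻ term: 0.0175·75.0^0.57·exp(0.008·58+0.085·25.9) = 2.947
  r_corr = 0.2513 + 2.947 = 3.199 μm/a
Convert to mass loss: 3.199 μm/a × 7.14 g/cm³ = 22.84 g·m⁻²·a⁻¹

r_corr = 22.8 g·m⁻²·a⁻¹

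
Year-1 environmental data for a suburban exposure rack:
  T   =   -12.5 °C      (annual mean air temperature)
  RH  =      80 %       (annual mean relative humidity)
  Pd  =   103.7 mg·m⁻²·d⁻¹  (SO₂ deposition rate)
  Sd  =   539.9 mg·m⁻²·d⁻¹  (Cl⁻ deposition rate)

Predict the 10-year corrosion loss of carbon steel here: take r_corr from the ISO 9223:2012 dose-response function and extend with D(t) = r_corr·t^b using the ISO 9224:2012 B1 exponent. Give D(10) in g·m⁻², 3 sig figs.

carbon steel: f(T) = +0.150·(T−10) [T≤10 °C] = -3.3750
  Pd branch = 1.77·Pd^0.52·e^(0.02·RH+f) = 3.352 μm/a
  Cl⁻ term: 0.102·539.9^0.62·exp(0.033·80+0.04·-12.5) = 42.86
  r_corr = 3.352 + 42.86 = 46.21 μm/a
Long-term exponent b (ISO 9224 Table 2, B1) = 0.523
  D(10) = 46.21 × 10^0.523 = 46.21 × 3.334 = 154.1 μm
  Mass loss = 154.1 μm × 7.85 g/cm³ = 1209 g·m⁻²

D(10) = 1.21e+03 g·m⁻²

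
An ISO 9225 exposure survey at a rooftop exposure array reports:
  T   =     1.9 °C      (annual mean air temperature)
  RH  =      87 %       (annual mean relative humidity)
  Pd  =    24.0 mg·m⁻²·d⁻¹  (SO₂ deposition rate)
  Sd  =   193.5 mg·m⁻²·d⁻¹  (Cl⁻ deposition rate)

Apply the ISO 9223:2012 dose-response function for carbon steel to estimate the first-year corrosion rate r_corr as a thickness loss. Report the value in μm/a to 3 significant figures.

carbon steel: f(T) = +0.150·(T−10) [T≤10 °C] = -1.2150
  sulphur-dioxide contribution → 15.62 μm/a
  chloride contribution → 50.84 μm/a
  total first-year rate 66.46 μm/a

r_corr = 66.5 μm/a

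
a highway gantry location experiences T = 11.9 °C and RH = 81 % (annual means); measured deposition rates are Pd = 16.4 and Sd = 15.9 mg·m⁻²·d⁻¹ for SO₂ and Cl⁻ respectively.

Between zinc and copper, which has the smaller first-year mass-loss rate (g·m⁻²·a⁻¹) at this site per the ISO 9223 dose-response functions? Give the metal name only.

zinc

zinc: f(T) = -0.071·(T−10) [T>10 °C] = -0.1349
  Pd branch = 0.0129·Pd^0.44·e^(0.046·RH+f) = 1.602 μm/a
  Cl⁻ term: 0.0175·15.9^0.57·exp(0.008·81+0.085·11.9) = 0.4452
  r_corr = 1.602 + 0.4452 = 2.047 μm/a
  mass loss = 2.047 μm/a × 7.14 g/cm³ = 14.62 g·m⁻²·a⁻¹
copper: f(T) = -0.080·(T−10) [T>10 °C] = -0.1520
  Pd branch = 0.0053·Pd^0.26·e^(0.059·RH+f) = 1.121 μm/a
  Cl⁻ term: 0.01025·15.9^0.27·exp(0.036·81+0.049·11.9) = 0.7157
  sum: 1.121 + 0.7157 → r_corr = 1.837 μm/a
  mass loss = 1.837 μm/a × 8.96 g/cm³ = 16.46 g·m⁻²·a⁻¹
Ordering by g·m⁻²·a⁻¹: copper (16.5) > zinc (14.6)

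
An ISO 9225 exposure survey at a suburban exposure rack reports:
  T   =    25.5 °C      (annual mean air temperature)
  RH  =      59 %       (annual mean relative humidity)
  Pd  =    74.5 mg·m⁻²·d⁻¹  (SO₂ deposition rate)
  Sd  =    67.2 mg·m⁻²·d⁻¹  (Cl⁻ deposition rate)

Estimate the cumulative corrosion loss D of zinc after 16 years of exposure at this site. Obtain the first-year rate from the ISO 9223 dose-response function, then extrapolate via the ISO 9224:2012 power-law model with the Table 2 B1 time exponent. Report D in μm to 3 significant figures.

D(16) = 29.8 μm

zinc: T>10 °C ⇒ hinge -0.071·(25.5−10) = -1.1005
  Pd branch = 0.0129·Pd^0.44·e^(0.046·RH+f) = 0.4316 μm/a
  Cl⁻ term: 0.0175·67.2^0.57·exp(0.008·59+0.085·25.5) = 2.697
  r_corr = 0.4316 + 2.697 = 3.129 μm/a
Power-law: D(16) = r_corr · 16^0.813
  D(16) = 3.129 × 16^0.813 = 3.129 × 9.527 = 29.81 μm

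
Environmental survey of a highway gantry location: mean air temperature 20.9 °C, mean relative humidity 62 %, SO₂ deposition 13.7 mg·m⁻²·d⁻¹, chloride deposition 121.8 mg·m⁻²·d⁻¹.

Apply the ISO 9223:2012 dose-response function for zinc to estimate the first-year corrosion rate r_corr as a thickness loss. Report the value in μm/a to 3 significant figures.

r_corr = 2.95 μm/a

zinc: temperature factor f = -0.071·(10.9) = -0.7739
  Pd branch = 0.0129·Pd^0.44·e^(0.046·RH+f) = 0.326 μm/a
  Sd branch = 0.0175·Sd^0.57·e^(0.008·RH+0.085·T) = 2.623 μm/a
  sum: 0.326 + 2.623 → r_corr = 2.949 μm/a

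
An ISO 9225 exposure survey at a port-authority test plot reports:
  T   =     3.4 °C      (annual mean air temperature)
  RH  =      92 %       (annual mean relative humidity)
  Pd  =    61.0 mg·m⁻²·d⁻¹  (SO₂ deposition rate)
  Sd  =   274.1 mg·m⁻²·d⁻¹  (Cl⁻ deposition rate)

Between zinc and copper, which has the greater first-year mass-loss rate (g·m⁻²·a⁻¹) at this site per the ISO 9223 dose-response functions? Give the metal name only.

zinc: T≤10 °C ⇒ hinge +0.038·(3.4−10) = -0.2508
  Pd branch = 0.0129·Pd^0.44·e^(0.046·RH+f) = 4.218 μm/a
  Cl⁻ term: 0.0175·274.1^0.57·exp(0.008·92+0.085·3.4) = 1.196
  sum: 4.218 + 1.196 → r_corr = 5.415 μm/a
  mass loss = 5.415 μm/a × 7.14 g/cm³ = 38.66 g·m⁻²·a⁻¹
copper: temperature factor f = +0.126·(-6.6) = -0.8316
  Pd branch = 0.0053·Pd^0.26·e^(0.059·RH+f) = 1.53 μm/a
  Cl⁻ term: 0.01025·274.1^0.27·exp(0.036·92+0.049·3.4) = 1.513
  sum: 1.53 + 1.513 → r_corr = 3.042 μm/a
  mass loss = 3.042 μm/a × 8.96 g/cm³ = 27.26 g·m⁻²·a⁻¹
Ordering by g·m⁻²·a⁻¹: zinc (38.7) > copper (27.3)

zinc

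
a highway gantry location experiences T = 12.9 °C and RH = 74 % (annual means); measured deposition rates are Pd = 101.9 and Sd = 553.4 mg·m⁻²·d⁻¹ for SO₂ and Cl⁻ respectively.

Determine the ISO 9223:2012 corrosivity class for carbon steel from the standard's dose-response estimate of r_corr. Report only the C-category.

carbon steel: T>10 °C ⇒ hinge -0.054·(12.9−10) = -0.1566
  sulphur-dioxide contribution → 73.62 μm/a
  chloride contribution → 98.61 μm/a
  ⇒ r_corr(carbon steel) = 172.2 μm/a
Category bounds: 80…200 μm/a bracket r_corr ⇒ C5

C5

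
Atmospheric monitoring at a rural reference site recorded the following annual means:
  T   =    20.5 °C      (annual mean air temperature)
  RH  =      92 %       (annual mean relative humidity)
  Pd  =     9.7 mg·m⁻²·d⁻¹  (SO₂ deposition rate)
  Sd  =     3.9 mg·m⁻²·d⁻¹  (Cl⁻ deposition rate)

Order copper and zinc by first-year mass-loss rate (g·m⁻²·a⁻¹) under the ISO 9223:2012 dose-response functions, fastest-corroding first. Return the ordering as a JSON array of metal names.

copper: T>10 °C ⇒ hinge -0.080·(20.5−10) = -0.8400
  sulphur-dioxide contribution → 0.9405 μm/a
  chloride contribution → 1.109 μm/a
  ⇒ r_corr(copper) = 2.05 μm/a
  mass loss = 2.05 μm/a × 8.96 g/cm³ = 18.36 g·m⁻²·a⁻¹
zinc: T>10 °C ⇒ hinge -0.071·(20.5−10) = -0.7455
  sulphur-dioxide contribution → 1.145 μm/a
  chloride contribution → 0.4533 μm/a
  total first-year rate 1.599 μm/a
  mass loss = 1.599 μm/a × 7.14 g/cm³ = 11.41 g·m⁻²·a⁻¹
Ordering by g·m⁻²·a⁻¹: copper (18.4) > zinc (11.4)

["copper", "zinc"]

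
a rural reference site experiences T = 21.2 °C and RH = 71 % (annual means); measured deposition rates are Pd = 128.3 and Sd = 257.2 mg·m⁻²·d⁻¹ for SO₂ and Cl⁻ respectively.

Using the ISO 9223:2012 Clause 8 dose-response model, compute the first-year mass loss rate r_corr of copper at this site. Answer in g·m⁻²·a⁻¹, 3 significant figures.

copper: temperature factor f = -0.080·(11.2) = -0.8960
  SO₂ term: 0.0053·128.3^0.26·exp(0.059·71-0.8960) = 0.5041
  Cl⁻ term: 0.01025·257.2^0.27·exp(0.036·71+0.049·21.2) = 1.67
  r_corr = 0.5041 + 1.67 = 2.174 μm/a
Convert to mass loss: 2.174 μm/a × 8.96 g/cm³ = 19.48 g·m⁻²·a⁻¹

r_corr = 19.5 g·m⁻²·a⁻¹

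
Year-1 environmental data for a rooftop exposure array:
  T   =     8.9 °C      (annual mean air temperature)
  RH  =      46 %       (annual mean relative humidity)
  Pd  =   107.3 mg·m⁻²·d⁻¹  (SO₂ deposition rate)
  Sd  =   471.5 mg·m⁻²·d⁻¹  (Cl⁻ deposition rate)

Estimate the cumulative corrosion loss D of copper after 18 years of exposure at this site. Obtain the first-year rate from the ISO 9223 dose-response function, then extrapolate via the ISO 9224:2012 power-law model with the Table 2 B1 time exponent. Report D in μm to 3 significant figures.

D(18) = 4.62 μm

copper: T≤10 °C ⇒ hinge +0.126·(8.9−10) = -0.1386
  SO₂ term: 0.0053·107.3^0.26·exp(0.059·46-0.1386) = 0.2348
  Cl⁻ term: 0.01025·471.5^0.27·exp(0.036·46+0.049·8.9) = 0.4377
  r_corr = 0.2348 + 0.4377 = 0.6725 μm/a
Power-law: D(18) = r_corr · 18^0.667
  D(18) = 0.6725 × 18^0.667 = 0.6725 × 6.875 = 4.623 μm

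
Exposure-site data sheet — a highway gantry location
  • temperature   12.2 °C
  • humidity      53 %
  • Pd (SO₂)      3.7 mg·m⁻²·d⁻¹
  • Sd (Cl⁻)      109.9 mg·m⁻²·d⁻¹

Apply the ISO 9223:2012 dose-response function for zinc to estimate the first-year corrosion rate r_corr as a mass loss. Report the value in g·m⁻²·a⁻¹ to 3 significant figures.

zinc: T>10 °C ⇒ hinge -0.071·(12.2−10) = -0.1562
  sulphur-dioxide contribution → 0.2247 μm/a
  chloride contribution → 1.099 μm/a
  total first-year rate 1.323 μm/a
Convert to mass loss: 1.323 μm/a × 7.14 g/cm³ = 9.45 g·m⁻²·a⁻¹

r_corr = 9.45 g·m⁻²·a⁻¹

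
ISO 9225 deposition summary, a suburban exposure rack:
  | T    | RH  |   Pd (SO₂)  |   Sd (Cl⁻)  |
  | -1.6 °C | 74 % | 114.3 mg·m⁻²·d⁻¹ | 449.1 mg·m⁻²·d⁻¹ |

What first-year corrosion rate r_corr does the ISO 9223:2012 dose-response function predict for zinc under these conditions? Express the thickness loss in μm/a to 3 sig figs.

r_corr = 2.91 μm/a

zinc: temperature factor f = +0.038·(-11.6) = -0.4408
  sulphur-dioxide contribution → 2.009 μm/a
  chloride contribution → 0.8972 μm/a
  total first-year rate 2.906 μm/a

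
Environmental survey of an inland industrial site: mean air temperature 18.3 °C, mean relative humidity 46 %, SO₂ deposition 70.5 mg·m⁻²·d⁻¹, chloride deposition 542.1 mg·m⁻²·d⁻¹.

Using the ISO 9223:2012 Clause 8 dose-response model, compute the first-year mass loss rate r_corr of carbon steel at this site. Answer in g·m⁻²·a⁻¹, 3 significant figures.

carbon steel: T>10 °C ⇒ hinge -0.054·(18.3−10) = -0.4482
  SO₂ term: 1.77·70.5^0.52·exp(0.02·46-0.4482) = 25.94
  Sd branch = 0.102·Sd^0.62·e^(0.033·RH+0.04·T) = 47.96 μm/a
  r_corr = 25.94 + 47.96 = 73.9 μm/a
Convert to mass loss: 73.9 μm/a × 7.85 g/cm³ = 580.1 g·m⁻²·a⁻¹

r_corr = 580 g·m⁻²·a⁻¹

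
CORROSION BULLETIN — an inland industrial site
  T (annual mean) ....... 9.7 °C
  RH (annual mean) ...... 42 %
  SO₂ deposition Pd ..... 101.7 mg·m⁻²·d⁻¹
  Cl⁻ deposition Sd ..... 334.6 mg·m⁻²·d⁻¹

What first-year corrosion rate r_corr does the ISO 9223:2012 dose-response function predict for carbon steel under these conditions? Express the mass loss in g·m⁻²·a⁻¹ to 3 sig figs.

carbon steel: f(T) = +0.150·(T−10) [T≤10 °C] = -0.0450
  sulphur-dioxide contribution → 43.36 μm/a
  chloride contribution → 22.09 μm/a
  ⇒ r_corr(carbon steel) = 65.45 μm/a
Convert to mass loss: 65.45 μm/a × 7.85 g/cm³ = 513.8 g·m⁻²·a⁻¹

r_corr = 514 g·m⁻²·a⁻¹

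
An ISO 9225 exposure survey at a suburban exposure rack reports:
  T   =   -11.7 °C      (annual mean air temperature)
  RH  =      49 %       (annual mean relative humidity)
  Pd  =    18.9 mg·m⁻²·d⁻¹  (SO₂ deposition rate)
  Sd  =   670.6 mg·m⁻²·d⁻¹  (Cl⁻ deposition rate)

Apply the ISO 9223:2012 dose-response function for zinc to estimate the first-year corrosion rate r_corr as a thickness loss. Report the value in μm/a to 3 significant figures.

zinc: T≤10 °C ⇒ hinge +0.038·(-11.7−10) = -0.8246
  Pd branch = 0.0129·Pd^0.44·e^(0.046·RH+f) = 0.1963 μm/a
  Cl⁻ term: 0.0175·670.6^0.57·exp(0.008·49+0.085·-11.7) = 0.3913
  r_corr = 0.1963 + 0.3913 = 0.5876 μm/a

r_corr = 0.588 μm/a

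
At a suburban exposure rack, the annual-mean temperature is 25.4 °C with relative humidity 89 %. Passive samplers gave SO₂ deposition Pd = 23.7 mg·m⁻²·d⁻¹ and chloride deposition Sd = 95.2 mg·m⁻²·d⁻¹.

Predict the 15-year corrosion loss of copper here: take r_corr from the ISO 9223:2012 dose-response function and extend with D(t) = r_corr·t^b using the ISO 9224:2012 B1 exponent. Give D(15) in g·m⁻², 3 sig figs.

copper: f(T) = -0.080·(T−10) [T>10 °C] = -1.2320
  Pd branch = 0.0053·Pd^0.26·e^(0.059·RH+f) = 0.6716 μm/a
  Cl⁻ term: 0.01025·95.2^0.27·exp(0.036·89+0.049·25.4) = 2.999
  sum: 0.6716 + 2.999 → r_corr = 3.671 μm/a
ISO 9224: D(t) = r_corr · t^b with b = 0.667 (copper, B1)
  D(15) = 3.671 × 15^0.667 = 3.671 × 6.088 = 22.35 μm
  Mass loss = 22.35 μm × 8.96 g/cm³ = 200.2 g·m⁻²

D(15) = 200 g·m⁻²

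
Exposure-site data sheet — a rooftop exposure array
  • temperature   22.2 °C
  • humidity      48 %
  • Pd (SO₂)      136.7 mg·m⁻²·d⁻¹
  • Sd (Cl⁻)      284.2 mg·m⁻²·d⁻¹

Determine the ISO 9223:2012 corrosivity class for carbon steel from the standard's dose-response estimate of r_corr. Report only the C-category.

carbon steel: temperature factor f = -0.054·(12.2) = -0.6588
  sulphur-dioxide contribution → 30.86 μm/a
  chloride contribution → 40.13 μm/a
  ⇒ r_corr(carbon steel) = 70.98 μm/a
71 μm/a falls in (50, 80] for carbon steel → category C4

C4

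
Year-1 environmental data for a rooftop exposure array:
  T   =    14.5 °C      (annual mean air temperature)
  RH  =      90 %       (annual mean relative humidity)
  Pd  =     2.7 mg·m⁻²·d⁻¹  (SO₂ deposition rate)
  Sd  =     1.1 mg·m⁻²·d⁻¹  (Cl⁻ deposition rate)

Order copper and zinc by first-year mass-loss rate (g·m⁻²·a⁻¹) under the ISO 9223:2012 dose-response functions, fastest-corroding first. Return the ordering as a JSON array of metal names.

copper: T>10 °C ⇒ hinge -0.080·(14.5−10) = -0.3600
  SO₂ term: 0.0053·2.7^0.26·exp(0.059·90-0.3600) = 0.9687
  Sd branch = 0.01025·Sd^0.27·e^(0.036·RH+0.049·T) = 0.5465 μm/a
  r_corr = 0.9687 + 0.5465 = 1.515 μm/a
  mass loss = 1.515 μm/a × 8.96 g/cm³ = 13.58 g·m⁻²·a⁻¹
zinc: temperature factor f = -0.071·(4.5) = -0.3195
  Pd branch = 0.0129·Pd^0.44·e^(0.046·RH+f) = 0.9112 μm/a
  Cl⁻ term: 0.0175·1.1^0.57·exp(0.008·90+0.085·14.5) = 0.1302
  r_corr = 0.9112 + 0.1302 = 1.041 μm/a
  mass loss = 1.041 μm/a × 7.14 g/cm³ = 7.436 g·m⁻²·a⁻¹
Ordering by g·m⁻²·a⁻¹: copper (13.6) > zinc (7.44)

["copper", "zinc"]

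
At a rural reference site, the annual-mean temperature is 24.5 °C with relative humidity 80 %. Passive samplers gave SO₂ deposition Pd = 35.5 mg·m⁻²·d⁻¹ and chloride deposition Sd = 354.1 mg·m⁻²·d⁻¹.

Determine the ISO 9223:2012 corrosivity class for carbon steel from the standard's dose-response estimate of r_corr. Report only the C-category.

carbon steel: temperature factor f = -0.054·(14.5) = -0.7830
  Pd branch = 1.77·Pd^0.52·e^(0.02·RH+f) = 25.64 μm/a
  Sd branch = 0.102·Sd^0.62·e^(0.033·RH+0.04·T) = 144.9 μm/a
  sum: 25.64 + 144.9 → r_corr = 170.6 μm/a
ISO 9223 Table 2 (carbon steel): 80 < 171 ≤ 200 μm/a ⇒ C5

C5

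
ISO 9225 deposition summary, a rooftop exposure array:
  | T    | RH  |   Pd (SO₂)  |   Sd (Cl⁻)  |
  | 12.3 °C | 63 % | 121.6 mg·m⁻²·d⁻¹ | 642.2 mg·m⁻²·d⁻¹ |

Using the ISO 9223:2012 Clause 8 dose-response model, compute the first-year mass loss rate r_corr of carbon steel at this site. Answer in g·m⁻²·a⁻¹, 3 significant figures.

r_corr = 1.10e+03 g·m⁻²·a⁻¹

carbon steel: f(T) = -0.054·(T−10) [T>10 °C] = -0.1242
  Pd branch = 1.77·Pd^0.52·e^(0.02·RH+f) = 66.9 μm/a
  Sd branch = 0.102·Sd^0.62·e^(0.033·RH+0.04·T) = 73.44 μm/a
  r_corr = 66.9 + 73.44 = 140.3 μm/a
Convert to mass loss: 140.3 μm/a × 7.85 g/cm³ = 1102 g·m⁻²·a⁻¹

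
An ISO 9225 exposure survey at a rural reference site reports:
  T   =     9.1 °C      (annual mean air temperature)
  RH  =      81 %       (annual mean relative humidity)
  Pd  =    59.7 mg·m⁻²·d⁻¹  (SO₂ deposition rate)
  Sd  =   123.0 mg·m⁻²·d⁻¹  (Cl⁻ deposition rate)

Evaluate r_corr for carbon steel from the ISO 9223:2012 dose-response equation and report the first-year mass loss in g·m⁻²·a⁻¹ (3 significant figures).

r_corr = 844 g·m⁻²·a⁻¹

carbon steel: f(T) = +0.150·(T−10) [T≤10 °C] = -0.1350
  SO₂ term: 1.77·59.7^0.52·exp(0.02·81-0.1350) = 65.53
  Sd branch = 0.102·Sd^0.62·e^(0.033·RH+0.04·T) = 42 μm/a
  sum: 65.53 + 42 → r_corr = 107.5 μm/a
Convert to mass loss: 107.5 μm/a × 7.85 g/cm³ = 844.1 g·m⁻²·a⁻¹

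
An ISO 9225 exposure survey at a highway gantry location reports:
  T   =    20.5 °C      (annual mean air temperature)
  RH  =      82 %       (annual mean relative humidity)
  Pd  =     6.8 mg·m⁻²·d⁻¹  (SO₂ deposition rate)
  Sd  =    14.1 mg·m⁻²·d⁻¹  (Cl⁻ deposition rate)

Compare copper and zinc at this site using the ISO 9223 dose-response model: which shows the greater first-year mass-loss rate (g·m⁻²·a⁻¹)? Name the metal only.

copper: temperature factor f = -0.080·(10.5) = -0.8400
  SO₂ term: 0.0053·6.8^0.26·exp(0.059·82-0.8400) = 0.4754
  Cl⁻ term: 0.01025·14.1^0.27·exp(0.036·82+0.049·20.5) = 1.095
  sum: 0.4754 + 1.095 → r_corr = 1.57 μm/a
  mass loss = 1.57 μm/a × 8.96 g/cm³ = 14.07 g·m⁻²·a⁻¹
zinc: f(T) = -0.071·(T−10) [T>10 °C] = -0.7455
  Pd branch = 0.0129·Pd^0.44·e^(0.046·RH+f) = 0.6184 μm/a
  Cl⁻ term: 0.0175·14.1^0.57·exp(0.008·82+0.085·20.5) = 0.8705
  r_corr = 0.6184 + 0.8705 = 1.489 μm/a
  mass loss = 1.489 μm/a × 7.14 g/cm³ = 10.63 g·m⁻²·a⁻¹
Ordering by g·m⁻²·a⁻¹: copper (14.1) > zinc (10.6)

copper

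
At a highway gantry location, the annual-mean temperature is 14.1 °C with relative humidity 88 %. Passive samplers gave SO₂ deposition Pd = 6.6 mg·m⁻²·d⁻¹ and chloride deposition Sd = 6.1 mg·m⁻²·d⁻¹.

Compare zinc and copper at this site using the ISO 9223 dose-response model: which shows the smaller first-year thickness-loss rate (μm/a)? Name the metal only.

zinc: temperature factor f = -0.071·(4.1) = -0.2911
  Pd branch = 0.0129·Pd^0.44·e^(0.046·RH+f) = 1.267 μm/a
  Sd branch = 0.0175·Sd^0.57·e^(0.008·RH+0.085·T) = 0.3288 μm/a
  r_corr = 1.267 + 0.3288 = 1.596 μm/a
copper: T>10 °C ⇒ hinge -0.080·(14.1−10) = -0.3280
  Pd branch = 0.0053·Pd^0.26·e^(0.059·RH+f) = 1.121 μm/a
  Cl⁻ term: 0.01025·6.1^0.27·exp(0.036·88+0.049·14.1) = 0.7919
  r_corr = 1.121 + 0.7919 = 1.913 μm/a
Ordering by μm/a: copper (1.91) > zinc (1.6)

zinc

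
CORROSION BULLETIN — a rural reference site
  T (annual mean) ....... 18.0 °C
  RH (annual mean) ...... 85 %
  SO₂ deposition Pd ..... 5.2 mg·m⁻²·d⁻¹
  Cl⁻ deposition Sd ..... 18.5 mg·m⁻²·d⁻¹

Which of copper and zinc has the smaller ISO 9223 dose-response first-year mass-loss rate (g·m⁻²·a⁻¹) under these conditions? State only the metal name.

copper: T>10 °C ⇒ hinge -0.080·(18.0−10) = -0.6400
  Pd branch = 0.0053·Pd^0.26·e^(0.059·RH+f) = 0.6464 μm/a
  Sd branch = 0.01025·Sd^0.27·e^(0.036·RH+0.049·T) = 1.161 μm/a
  sum: 0.6464 + 1.161 → r_corr = 1.807 μm/a
  mass loss = 1.807 μm/a × 8.96 g/cm³ = 16.19 g·m⁻²·a⁻¹
zinc: temperature factor f = -0.071·(8.0) = -0.5680
  SO₂ term: 0.0129·5.2^0.44·exp(0.046·85-0.5680) = 0.7534
  Cl⁻ term: 0.0175·18.5^0.57·exp(0.008·85+0.085·18.0) = 0.8416
  sum: 0.7534 + 0.8416 → r_corr = 1.595 μm/a
  mass loss = 1.595 μm/a × 7.14 g/cm³ = 11.39 g·m⁻²·a⁻¹
Ordering by g·m⁻²·a⁻¹: copper (16.2) > zinc (11.4)

zinc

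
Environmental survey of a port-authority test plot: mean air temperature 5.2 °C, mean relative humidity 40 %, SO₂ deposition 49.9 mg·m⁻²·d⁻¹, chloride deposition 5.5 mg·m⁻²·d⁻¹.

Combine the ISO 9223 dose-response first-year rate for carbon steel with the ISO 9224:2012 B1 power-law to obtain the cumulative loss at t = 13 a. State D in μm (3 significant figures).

D(13) = 61.2 μm

carbon steel: temperature factor f = +0.150·(-4.8) = -0.7200
  sulphur-dioxide contribution → 14.65 μm/a
  chloride contribution → 1.353 μm/a
  ⇒ r_corr(carbon steel) = 16 μm/a
Power-law: D(13) = r_corr · 13^0.523
  D(13) = 16 × 13^0.523 = 16 × 3.825 = 61.19 μm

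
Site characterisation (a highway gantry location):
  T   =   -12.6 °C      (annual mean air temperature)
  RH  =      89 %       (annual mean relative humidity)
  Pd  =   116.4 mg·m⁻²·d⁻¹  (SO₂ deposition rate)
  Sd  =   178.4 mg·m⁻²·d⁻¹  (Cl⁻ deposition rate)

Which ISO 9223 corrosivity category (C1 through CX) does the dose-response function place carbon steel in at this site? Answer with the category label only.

C3

carbon steel: T≤10 °C ⇒ hinge +0.150·(-12.6−10) = -3.3900
  sulphur-dioxide contribution → 4.198 μm/a
  chloride contribution → 28.91 μm/a
  ⇒ r_corr(carbon steel) = 33.11 μm/a
33.1 μm/a falls in (25, 50] for carbon steel → category C3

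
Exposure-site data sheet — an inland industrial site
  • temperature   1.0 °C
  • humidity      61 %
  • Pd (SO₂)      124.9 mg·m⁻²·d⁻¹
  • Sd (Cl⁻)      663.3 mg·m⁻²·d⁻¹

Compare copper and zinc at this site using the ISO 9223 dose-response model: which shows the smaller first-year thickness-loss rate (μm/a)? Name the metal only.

copper

copper: T≤10 °C ⇒ hinge +0.126·(1.0−10) = -1.1340
  SO₂ term: 0.0053·124.9^0.26·exp(0.059·61-1.1340) = 0.2187
  Sd branch = 0.01025·Sd^0.27·e^(0.036·RH+0.049·T) = 0.5592 μm/a
  sum: 0.2187 + 0.5592 → r_corr = 0.7779 μm/a
zinc: T≤10 °C ⇒ hinge +0.038·(1.0−10) = -0.3420
  Pd branch = 0.0129·Pd^0.44·e^(0.046·RH+f) = 1.268 μm/a
  Cl⁻ term: 0.0175·663.3^0.57·exp(0.008·61+0.085·1.0) = 1.26
  sum: 1.268 + 1.26 → r_corr = 2.528 μm/a
Ordering by μm/a: zinc (2.53) > copper (0.778)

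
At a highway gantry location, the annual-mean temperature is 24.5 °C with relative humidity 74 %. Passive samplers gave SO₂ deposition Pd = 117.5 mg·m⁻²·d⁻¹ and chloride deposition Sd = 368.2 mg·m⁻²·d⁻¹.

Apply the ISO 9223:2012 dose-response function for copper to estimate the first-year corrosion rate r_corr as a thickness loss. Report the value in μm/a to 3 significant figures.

r_corr = 2.86 μm/a

copper: temperature factor f = -0.080·(14.5) = -1.1600
  SO₂ term: 0.0053·117.5^0.26·exp(0.059·74-1.1600) = 0.4517
  Cl⁻ term: 0.01025·368.2^0.27·exp(0.036·74+0.049·24.5) = 2.409
  r_corr = 0.4517 + 2.409 = 2.861 μm/a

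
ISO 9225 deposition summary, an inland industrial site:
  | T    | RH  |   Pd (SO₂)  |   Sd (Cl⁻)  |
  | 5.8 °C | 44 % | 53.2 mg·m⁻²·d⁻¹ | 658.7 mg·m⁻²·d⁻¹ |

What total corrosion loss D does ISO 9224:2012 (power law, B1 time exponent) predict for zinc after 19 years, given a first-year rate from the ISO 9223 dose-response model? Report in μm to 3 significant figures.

D(19) = 23.3 μm

zinc: temperature factor f = +0.038·(-4.2) = -0.1596
  Pd branch = 0.0129·Pd^0.44·e^(0.046·RH+f) = 0.4783 μm/a
  Sd branch = 0.0175·Sd^0.57·e^(0.008·RH+0.085·T) = 1.647 μm/a
  sum: 0.4783 + 1.647 → r_corr = 2.125 μm/a
Long-term exponent b (ISO 9224 Table 2, B1) = 0.813
  D(19) = 2.125 × 19^0.813 = 2.125 × 10.96 = 23.28 μm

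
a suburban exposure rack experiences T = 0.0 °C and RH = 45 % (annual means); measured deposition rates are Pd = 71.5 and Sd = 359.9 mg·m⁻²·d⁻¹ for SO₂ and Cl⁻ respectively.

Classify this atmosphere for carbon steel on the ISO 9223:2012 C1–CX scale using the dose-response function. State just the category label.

carbon steel: f(T) = +0.150·(T−10) [T≤10 °C] = -1.5000
  SO₂ term: 1.77·71.5^0.52·exp(0.02·45-1.5000) = 8.946
  Sd branch = 0.102·Sd^0.62·e^(0.033·RH+0.04·T) = 17.31 μm/a
  sum: 8.946 + 17.31 → r_corr = 26.26 μm/a
ISO 9223 Table 2 (carbon steel): 25 < 26.3 ≤ 50 μm/a ⇒ C3

C3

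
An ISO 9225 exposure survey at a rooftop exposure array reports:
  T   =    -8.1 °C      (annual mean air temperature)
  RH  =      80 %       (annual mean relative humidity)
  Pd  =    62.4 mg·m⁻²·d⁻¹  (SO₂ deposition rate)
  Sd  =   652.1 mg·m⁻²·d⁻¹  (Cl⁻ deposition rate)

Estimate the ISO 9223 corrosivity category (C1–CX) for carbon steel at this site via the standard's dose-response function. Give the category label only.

carbon steel: temperature factor f = +0.150·(-18.1) = -2.7150
  SO₂ term: 1.77·62.4^0.52·exp(0.02·80-2.7150) = 4.98
  Sd branch = 0.102·Sd^0.62·e^(0.033·RH+0.04·T) = 57.45 μm/a
  sum: 4.98 + 57.45 → r_corr = 62.43 μm/a
62.4 μm/a falls in (50, 80] for carbon steel → category C4

C4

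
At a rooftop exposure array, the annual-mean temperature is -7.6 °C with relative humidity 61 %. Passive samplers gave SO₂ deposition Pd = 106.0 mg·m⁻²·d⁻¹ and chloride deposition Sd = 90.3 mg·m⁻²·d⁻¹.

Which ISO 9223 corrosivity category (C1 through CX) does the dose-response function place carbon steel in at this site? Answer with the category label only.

C2

carbon steel: temperature factor f = +0.150·(-17.6) = -2.6400
  SO₂ term: 1.77·106.0^0.52·exp(0.02·61-2.6400) = 4.835
  Sd branch = 0.102·Sd^0.62·e^(0.033·RH+0.04·T) = 9.19 μm/a
  sum: 4.835 + 9.19 → r_corr = 14.03 μm/a
14 μm/a falls in (1.3, 25] for carbon steel → category C2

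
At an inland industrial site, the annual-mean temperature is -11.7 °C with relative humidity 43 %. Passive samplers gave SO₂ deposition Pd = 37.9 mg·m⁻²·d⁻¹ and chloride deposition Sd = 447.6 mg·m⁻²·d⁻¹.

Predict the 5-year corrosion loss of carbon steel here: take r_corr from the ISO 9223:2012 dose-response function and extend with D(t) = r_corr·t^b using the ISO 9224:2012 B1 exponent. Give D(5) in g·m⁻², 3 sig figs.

carbon steel: temperature factor f = +0.150·(-21.7) = -3.2550
  Pd branch = 1.77·Pd^0.52·e^(0.02·RH+f) = 1.068 μm/a
  Cl⁻ term: 0.102·447.6^0.62·exp(0.033·43+0.04·-11.7) = 11.62
  r_corr = 1.068 + 11.62 = 12.69 μm/a
ISO 9224: D(t) = r_corr · t^b with b = 0.523 (carbon steel, B1)
  D(5) = 12.69 × 5^0.523 = 12.69 × 2.32 = 29.44 μm
  Mass loss = 29.44 μm × 7.85 g/cm³ = 231.1 g·m⁻²

D(5) = 231 g·m⁻²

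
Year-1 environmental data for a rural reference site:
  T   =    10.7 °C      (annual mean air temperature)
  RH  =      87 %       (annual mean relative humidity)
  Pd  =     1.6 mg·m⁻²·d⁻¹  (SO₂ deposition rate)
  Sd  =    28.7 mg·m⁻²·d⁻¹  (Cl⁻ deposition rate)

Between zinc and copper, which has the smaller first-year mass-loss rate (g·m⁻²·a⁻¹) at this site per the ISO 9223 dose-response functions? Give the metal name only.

zinc

zinc: T>10 °C ⇒ hinge -0.071·(10.7−10) = -0.0497
  SO₂ term: 0.0129·1.6^0.44·exp(0.046·87-0.0497) = 0.8258
  Cl⁻ term: 0.0175·28.7^0.57·exp(0.008·87+0.085·10.7) = 0.5906
  sum: 0.8258 + 0.5906 → r_corr = 1.416 μm/a
  mass loss = 1.416 μm/a × 7.14 g/cm³ = 10.11 g·m⁻²·a⁻¹
copper: T>10 °C ⇒ hinge -0.080·(10.7−10) = -0.0560
  SO₂ term: 0.0053·1.6^0.26·exp(0.059·87-0.0560) = 0.96
  Cl⁻ term: 0.01025·28.7^0.27·exp(0.036·87+0.049·10.7) = 0.9823
  r_corr = 0.96 + 0.9823 = 1.942 μm/a
  mass loss = 1.942 μm/a × 8.96 g/cm³ = 17.4 g·m⁻²·a⁻¹
Ordering by g·m⁻²·a⁻¹: copper (17.4) > zinc (10.1)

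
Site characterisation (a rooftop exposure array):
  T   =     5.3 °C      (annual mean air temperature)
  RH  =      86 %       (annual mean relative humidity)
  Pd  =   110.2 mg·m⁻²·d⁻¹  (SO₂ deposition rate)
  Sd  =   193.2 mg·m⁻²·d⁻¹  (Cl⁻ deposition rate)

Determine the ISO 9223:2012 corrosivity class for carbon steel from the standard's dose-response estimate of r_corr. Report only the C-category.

carbon steel: T≤10 °C ⇒ hinge +0.150·(5.3−10) = -0.7050
  sulphur-dioxide contribution → 56.33 μm/a
  chloride contribution → 56.3 μm/a
  ⇒ r_corr(carbon steel) = 112.6 μm/a
Category bounds: 80…200 μm/a bracket r_corr ⇒ C5

C5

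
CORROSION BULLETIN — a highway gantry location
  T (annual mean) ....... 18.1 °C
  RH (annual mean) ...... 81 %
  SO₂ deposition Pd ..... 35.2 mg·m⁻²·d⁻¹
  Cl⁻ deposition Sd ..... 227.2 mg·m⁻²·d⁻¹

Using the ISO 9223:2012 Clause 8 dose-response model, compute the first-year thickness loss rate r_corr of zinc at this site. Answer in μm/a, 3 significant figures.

r_corr = 4.88 μm/a

zinc: f(T) = -0.071·(T−10) [T>10 °C] = -0.5751
  sulphur-dioxide contribution → 1.444 μm/a
  chloride contribution → 3.434 μm/a
  total first-year rate 4.878 μm/a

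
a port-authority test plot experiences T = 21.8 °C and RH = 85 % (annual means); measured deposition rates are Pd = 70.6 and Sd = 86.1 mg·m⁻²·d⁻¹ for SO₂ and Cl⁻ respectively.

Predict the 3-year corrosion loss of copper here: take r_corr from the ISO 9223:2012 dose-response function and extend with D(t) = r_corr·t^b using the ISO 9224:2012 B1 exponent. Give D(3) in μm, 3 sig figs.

D(3) = 6.36 μm

copper: T>10 °C ⇒ hinge -0.080·(21.8−10) = -0.9440
  sulphur-dioxide contribution → 0.9397 μm/a
  chloride contribution → 2.119 μm/a
  total first-year rate 3.058 μm/a
Power-law: D(3) = r_corr · 3^0.667
  D(3) = 3.058 × 3^0.667 = 3.058 × 2.081 = 6.364 μm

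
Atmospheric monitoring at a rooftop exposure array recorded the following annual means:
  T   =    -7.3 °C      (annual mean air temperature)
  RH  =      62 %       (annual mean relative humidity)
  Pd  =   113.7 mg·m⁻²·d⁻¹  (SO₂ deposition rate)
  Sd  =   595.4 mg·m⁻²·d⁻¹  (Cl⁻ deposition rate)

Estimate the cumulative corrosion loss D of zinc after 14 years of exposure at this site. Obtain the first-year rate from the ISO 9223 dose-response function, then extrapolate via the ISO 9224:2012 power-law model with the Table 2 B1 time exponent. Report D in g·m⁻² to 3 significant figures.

zinc: temperature factor f = +0.038·(-17.3) = -0.6574
  Pd branch = 0.0129·Pd^0.44·e^(0.046·RH+f) = 0.9295 μm/a
  Cl⁻ term: 0.0175·595.4^0.57·exp(0.008·62+0.085·-7.3) = 0.5897
  r_corr = 0.9295 + 0.5897 = 1.519 μm/a
Power-law: D(14) = r_corr · 14^0.813
  D(14) = 1.519 × 14^0.813 = 1.519 × 8.547 = 12.98 μm
  Mass loss = 12.98 μm × 7.14 g/cm³ = 92.7 g·m⁻²

D(14) = 92.7 g·m⁻²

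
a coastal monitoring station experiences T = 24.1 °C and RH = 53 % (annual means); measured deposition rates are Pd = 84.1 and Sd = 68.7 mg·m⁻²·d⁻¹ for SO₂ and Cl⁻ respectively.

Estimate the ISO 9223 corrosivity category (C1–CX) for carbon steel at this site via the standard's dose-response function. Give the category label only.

C3

carbon steel: T>10 °C ⇒ hinge -0.054·(24.1−10) = -0.7614
  SO₂ term: 1.77·84.1^0.52·exp(0.02·53-0.7614) = 23.91
  Sd branch = 0.102·Sd^0.62·e^(0.033·RH+0.04·T) = 21.17 μm/a
  r_corr = 23.91 + 21.17 = 45.08 μm/a
Category bounds: 25…50 μm/a bracket r_corr ⇒ C3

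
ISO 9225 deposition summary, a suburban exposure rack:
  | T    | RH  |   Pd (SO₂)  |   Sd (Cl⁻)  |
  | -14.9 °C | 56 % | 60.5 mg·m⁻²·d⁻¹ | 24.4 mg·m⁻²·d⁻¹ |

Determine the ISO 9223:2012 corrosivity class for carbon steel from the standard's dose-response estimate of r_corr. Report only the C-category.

carbon steel: f(T) = +0.150·(T−10) [T≤10 °C] = -3.7350
  Pd branch = 1.77·Pd^0.52·e^(0.02·RH+f) = 1.093 μm/a
  Sd branch = 0.102·Sd^0.62·e^(0.033·RH+0.04·T) = 2.585 μm/a
  sum: 1.093 + 2.585 → r_corr = 3.679 μm/a
Category bounds: 1.3…25 μm/a bracket r_corr ⇒ C2

C2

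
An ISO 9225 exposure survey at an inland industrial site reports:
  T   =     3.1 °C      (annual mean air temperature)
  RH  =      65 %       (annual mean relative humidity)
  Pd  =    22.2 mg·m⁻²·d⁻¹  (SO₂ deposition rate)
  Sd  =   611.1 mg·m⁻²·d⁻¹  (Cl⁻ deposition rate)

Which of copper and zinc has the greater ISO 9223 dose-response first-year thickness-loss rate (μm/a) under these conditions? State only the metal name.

copper: f(T) = +0.126·(T−10) [T≤10 °C] = -0.8694
  Pd branch = 0.0053·Pd^0.26·e^(0.059·RH+f) = 0.2303 μm/a
  Cl⁻ term: 0.01025·611.1^0.27·exp(0.036·65+0.049·3.1) = 0.7002
  sum: 0.2303 + 0.7002 → r_corr = 0.9304 μm/a
zinc: temperature factor f = +0.038·(-6.9) = -0.2622
  SO₂ term: 0.0129·22.2^0.44·exp(0.046·65-0.2622) = 0.7721
  Cl⁻ term: 0.0175·611.1^0.57·exp(0.008·65+0.085·3.1) = 1.484
  r_corr = 0.7721 + 1.484 = 2.256 μm/a
Ordering by μm/a: zinc (2.26) > copper (0.93)

zinc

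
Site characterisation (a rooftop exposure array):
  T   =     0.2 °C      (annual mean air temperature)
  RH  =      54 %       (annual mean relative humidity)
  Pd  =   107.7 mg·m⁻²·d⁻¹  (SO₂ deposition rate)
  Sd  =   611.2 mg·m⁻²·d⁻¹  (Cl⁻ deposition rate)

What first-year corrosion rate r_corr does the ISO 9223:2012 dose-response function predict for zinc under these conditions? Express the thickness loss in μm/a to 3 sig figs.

zinc: f(T) = +0.038·(T−10) [T≤10 °C] = -0.3724
  sulphur-dioxide contribution → 0.8353 μm/a
  chloride contribution → 1.062 μm/a
  ⇒ r_corr(zinc) = 1.897 μm/a

r_corr = 1.90 μm/a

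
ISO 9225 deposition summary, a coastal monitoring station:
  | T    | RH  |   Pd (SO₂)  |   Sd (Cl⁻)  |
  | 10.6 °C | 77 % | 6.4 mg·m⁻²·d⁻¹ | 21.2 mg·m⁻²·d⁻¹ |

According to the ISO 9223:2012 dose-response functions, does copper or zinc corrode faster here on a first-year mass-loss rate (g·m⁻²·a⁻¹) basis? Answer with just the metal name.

copper

copper: f(T) = -0.080·(T−10) [T>10 °C] = -0.0480
  sulphur-dioxide contribution → 0.7692 μm/a
  chloride contribution → 0.6285 μm/a
  total first-year rate 1.398 μm/a
  mass loss = 1.398 μm/a × 8.96 g/cm³ = 12.52 g·m⁻²·a⁻¹
zinc: f(T) = -0.071·(T−10) [T>10 °C] = -0.0426
  sulphur-dioxide contribution → 0.9662 μm/a
  chloride contribution → 0.4549 μm/a
  ⇒ r_corr(zinc) = 1.421 μm/a
  mass loss = 1.421 μm/a × 7.14 g/cm³ = 10.15 g·m⁻²·a⁻¹
Ordering by g·m⁻²·a⁻¹: copper (12.5) > zinc (10.1)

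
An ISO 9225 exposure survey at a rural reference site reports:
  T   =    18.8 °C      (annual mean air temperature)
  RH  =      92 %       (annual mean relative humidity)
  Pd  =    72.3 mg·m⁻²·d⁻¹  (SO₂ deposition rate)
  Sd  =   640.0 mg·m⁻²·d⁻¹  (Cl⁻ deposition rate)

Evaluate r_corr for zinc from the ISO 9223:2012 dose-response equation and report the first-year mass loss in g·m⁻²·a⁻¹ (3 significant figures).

r_corr = 73.6 g·m⁻²·a⁻¹

zinc: T>10 °C ⇒ hinge -0.071·(18.8−10) = -0.6248
  SO₂ term: 0.0129·72.3^0.44·exp(0.046·92-0.6248) = 3.128
  Cl⁻ term: 0.0175·640.0^0.57·exp(0.008·92+0.085·18.8) = 7.181
  sum: 3.128 + 7.181 → r_corr = 10.31 μm/a
Convert to mass loss: 10.31 μm/a × 7.14 g/cm³ = 73.6 g·m⁻²·a⁻¹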